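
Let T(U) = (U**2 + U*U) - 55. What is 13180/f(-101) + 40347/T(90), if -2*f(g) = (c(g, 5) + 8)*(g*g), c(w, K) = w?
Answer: 38702498671/15316648485 ≈ 2.5268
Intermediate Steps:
T(U) = -55 + 2*U**2 (T(U) = (U**2 + U**2) - 55 = 2*U**2 - 55 = -55 + 2*U**2)
f(g) = -g**2*(8 + g)/2 (f(g) = -(g + 8)*g*g/2 = -(8 + g)*g**2/2 = -g**2*(8 + g)/2)
13180/f(-101) + 40347/T(90) = 13180/(((1/2)*(-101)**2*(-8 - 1*(-101)))) + 40347/(-55 + 2*90**2) = 13180/(((1/2)*10201*(-8 + 101))) + 40347/(-55 + 2*8100) = 13180/(((1/2)*10201*93)) + 40347/(-55 + 16200) = 13180/(948693/2) + 40347/16145 = 13180*(2/948693) + 40347*(1/16145) = 26360/948693 + 40347/16145 = 38702498671/15316648485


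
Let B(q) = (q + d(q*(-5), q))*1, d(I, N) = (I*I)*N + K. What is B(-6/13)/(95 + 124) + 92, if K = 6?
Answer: 14757308/160381 ≈ 92.014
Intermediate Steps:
d(I, N) = 6 + N*I**2 (d(I, N) = (I*I)*N + 6 = I**2*N + 6 = N*I**2 + 6 = 6 + N*I**2)
B(q) = 6 + q + 25*q**3 (B(q) = (q + (6 + q*(q*(-5))**2))*1 = (q + (6 + q*(-5*q)**2))*1 = (q + (6 + q*(25*q**2)))*1 = (q + (6 + 25*q**3))*1 = (6 + q + 25*q**3)*1 = 6 + q + 25*q**3)
B(-6/13)/(95 + 124) + 92 = (6 - 6/13 + 25*(-6/13)**3)/(95 + 124) + 92 = (6 - 6*1/13 + 25*(-6*1/13)**3)/219 + 92 = (6 - 6/13 + 25*(-6/13)**3)*(1/219) + 92 = (6 - 6/13 + 25*(-216/2197))*(1/219) + 92 = (6 - 6/13 - 5400/2197)*(1/219) + 92 = (6768/2197)*(1/219) + 92 = 2256/160381 + 92 = 14757308/160381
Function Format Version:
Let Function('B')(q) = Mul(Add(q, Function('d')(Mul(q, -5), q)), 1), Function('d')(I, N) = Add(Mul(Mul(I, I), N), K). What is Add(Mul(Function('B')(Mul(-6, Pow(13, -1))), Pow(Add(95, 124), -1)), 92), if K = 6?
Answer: Rational(14757308, 160381) ≈ 92.014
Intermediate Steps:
Function('d')(I, N) = Add(6, Mul(N, Pow(I, 2))) (Function('d')(I, N) = Add(Mul(Mul(I, I), N), 6) = Add(Mul(Pow(I, 2), N), 6) = Add(Mul(N, Pow(I, 2)), 6) = Add(6, Mul(N, Pow(I, 2))))
Function('B')(q) = Add(6, q, Mul(25, Pow(q, 3))) (Function('B')(q) = Mul(Add(q, Add(6, Mul(q, Pow(Mul(q, -5), 2)))), 1) = Mul(Add(q, Add(6, Mul(q, Pow(Mul(-5, q), 2)))), 1) = Mul(Add(q, Add(6, Mul(q, Mul(25, Pow(q, 2))))), 1) = Mul(Add(q, Add(6, Mul(25, Pow(q, 3)))), 1) = Mul(Add(6, q, Mul(25, Pow(q, 3))), 1) = Add(6, q, Mul(25, Pow(q, 3))))
Add(Mul(Function('B')(Mul(-6, Pow(13, -1))), Pow(Add(95, 124), -1)), 92) = Add(Mul(Add(6, Mul(-6, Pow(13, -1)), Mul(25, Pow(Mul(-6, Pow(13, -1)), 3))), Pow(Add(95, 124), -1)), 92) = Add(Mul(Add(6, Mul(-6, Rational(1, 13)), Mul(25, Pow(Mul(-6, Rational(1, 13)), 3))), Pow(219, -1)), 92) = Add(Mul(Add(6, Rational(-6, 13), Mul(25, Pow(Rational(-6, 13), 3))), Rational(1, 219)), 92) = Add(Mul(Add(6, Rational(-6, 13), Mul(25, Rational(-216, 2197))), Rational(1, 219)), 92) = Add(Mul(Add(6, Rational(-6, 13), Rational(-5400, 2197)), Rational(1, 219)), 92) = Add(Mul(Rational(6768, 2197), Rational(1, 219)), 92) = Add(Rational(2256, 160381), 92) = Rational(14757308, 160381)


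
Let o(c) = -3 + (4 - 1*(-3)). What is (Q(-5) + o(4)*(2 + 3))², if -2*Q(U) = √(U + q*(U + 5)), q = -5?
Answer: (40 - I*√5)²/4 ≈ 398.75 - 44.721*I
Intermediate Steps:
o(c) = 4 (o(c) = -3 + (4 + 3) = -3 + 7 = 4)
Q(U) = -√(-25 - 4*U)/2 (Q(U) = -√(U - 5*(U + 5))/2 = -√(U - 5*(5 + U))/2 = -√(U + (-25 - 5*U))/2 = -√(-25 - 4*U)/2)
(Q(-5) + o(4)*(2 + 3))² = (-√(-25 - 4*(-5))/2 + 4*(2 + 3))² = (-√(-25 + 20)/2 + 4*5)² = (-I*√5/2 + 20)² = (20 - I*√5/2)²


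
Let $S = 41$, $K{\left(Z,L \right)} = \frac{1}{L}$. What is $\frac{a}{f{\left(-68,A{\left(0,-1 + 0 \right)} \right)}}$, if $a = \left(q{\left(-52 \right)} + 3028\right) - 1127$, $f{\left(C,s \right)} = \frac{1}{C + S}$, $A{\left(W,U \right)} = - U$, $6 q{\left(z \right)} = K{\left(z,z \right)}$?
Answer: $- \frac{5337999}{104} \approx -51327.0$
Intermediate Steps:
$q{\left(z \right)} = \frac{1}{6 z}$
$f{\left(C,s \right)} = \frac{1}{41 + C}$ ($f{\left(C,s \right)} = \frac{1}{C + 41} = \frac{1}{41 + C}$)
$a = \frac{593111}{312}$ ($a = \left(\frac{1}{6 \left(-52\right)} + 3028\right) - 1127 = \left(\frac{1}{6} \left(- \frac{1}{52}\right) + 3028\right) - 1127 = \left(- \frac{1}{312} + 3028\right) - 1127 = \frac{944735}{312} - 1127 = \frac{593111}{312} \approx 1901.0$)
$\frac{a}{f{\left(-68,A{\left(0,-1 + 0 \right)} \right)}} = \frac{593111}{312 \frac{1}{41 - 68}} = \frac{593111}{312 \frac{1}{-27}} = \frac{593111}{312 \left(- \frac{1}{27}\right)} = \frac{593111}{312} \left(-27\right) = - \frac{5337999}{104}$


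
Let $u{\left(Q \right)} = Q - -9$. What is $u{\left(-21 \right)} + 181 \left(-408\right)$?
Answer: $-73860$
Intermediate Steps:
$u{\left(Q \right)} = 9 + Q$ ($u{\left(Q \right)} = Q + 9 = 9 + Q$)
$u{\left(-21 \right)} + 181 \left(-408\right) = \left(9 - 21\right) + 181 \left(-408\right) = -12 - 73848 = -73860$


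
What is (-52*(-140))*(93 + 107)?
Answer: 1456000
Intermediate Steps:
(-52*(-140))*(93 + 107) = 7280*200 = 1456000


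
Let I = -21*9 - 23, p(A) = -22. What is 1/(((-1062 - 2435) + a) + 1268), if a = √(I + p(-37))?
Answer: -743/1656225 - I*√26/1656225 ≈ -0.00044861 - 3.0787e-6*I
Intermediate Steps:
I = -212 (I = -189 - 23 = -212)
a = 3*I*√26 (a = √(-212 - 22) = √(-234) = 3*I*√26 ≈ 15.297*I)
1/(((-1062 - 2435) + a) + 1268) = 1/(((-1062 - 2435) + 3*I*√26) + 1268) = 1/((-3497 + 3*I*√26) + 1268) = 1/(-2229 + 3*I*√26)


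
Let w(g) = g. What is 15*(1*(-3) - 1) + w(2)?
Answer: -58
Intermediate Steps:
15*(1*(-3) - 1) + w(2) = 15*(1*(-3) - 1) + 2 = 15*(-3 - 1) + 2 = 15*(-4) + 2 = -60 + 2 = -58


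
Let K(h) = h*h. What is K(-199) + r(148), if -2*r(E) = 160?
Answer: 39521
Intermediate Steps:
r(E) = -80 (r(E) = -½*160 = -80)
K(h) = h²
K(-199) + r(148) = (-199)² - 80 = 39601 - 80 = 39521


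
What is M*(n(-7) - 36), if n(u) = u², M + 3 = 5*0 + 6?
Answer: 39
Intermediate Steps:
M = 3 (M = -3 + (5*0 + 6) = -3 + (0 + 6) = -3 + 6 = 3)
M*(n(-7) - 36) = 3*((-7)² - 36) = 3*(49 - 36) = 3*13 = 39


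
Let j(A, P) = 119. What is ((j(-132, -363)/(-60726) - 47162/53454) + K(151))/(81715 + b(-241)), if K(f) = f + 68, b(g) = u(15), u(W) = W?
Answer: 118002350773/44216578445820 ≈ 0.0026687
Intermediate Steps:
b(g) = 15
K(f) = 68 + f
((j(-132, -363)/(-60726) - 47162/53454) + K(151))/(81715 + b(-241)) = ((119/(-60726) - 47162/53454) + (68 + 151))/(81715 + 15) = ((119*(-1/60726) - 47162*1/53454) + 219)/81730 = ((-119/60726 - 23581/26727) + 219)*(1/81730) = (-478386773/541007934 + 219)*(1/81730) = (118002350773/541007934)*(1/81730) = 118002350773/44216578445820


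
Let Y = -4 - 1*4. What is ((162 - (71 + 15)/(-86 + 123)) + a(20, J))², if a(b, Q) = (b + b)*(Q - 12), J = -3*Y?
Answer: 560174224/1369 ≈ 4.0919e+5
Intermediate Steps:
Y = -8 (Y = -4 - 4 = -8)
J = 24 (J = -3*(-8) = 24)
a(b, Q) = 2*b*(-12 + Q) (a(b, Q) = (2*b)*(-12 + Q) = 2*b*(-12 + Q))
((162 - (71 + 15)/(-86 + 123)) + a(20, J))² = ((162 - (71 + 15)/(-86 + 123)) + 2*20*(-12 + 24))² = ((162 - 86/37) + 2*20*12)² = ((162 - 86/37) + 480)² = (5908/37 + 480)² = (23668/37)² = 560174224/1369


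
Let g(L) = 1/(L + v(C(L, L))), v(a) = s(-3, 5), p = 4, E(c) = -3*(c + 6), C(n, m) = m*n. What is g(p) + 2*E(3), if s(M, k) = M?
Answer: -53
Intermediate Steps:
E(c) = -18 - 3*c (E(c) = -3*(6 + c) = -18 - 3*c)
v(a) = -3
g(L) = 1/(-3 + L) (g(L) = 1/(L - 3) = 1/(-3 + L))
g(p) + 2*E(3) = 1/(-3 + 4) + 2*(-18 - 3*3) = 1/1 + 2*(-18 - 9) = 1 + 2*(-27) = 1 - 54 = -53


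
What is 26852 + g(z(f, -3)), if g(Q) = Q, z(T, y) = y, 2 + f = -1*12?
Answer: 26849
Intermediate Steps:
f = -14 (f = -2 - 1*12 = -2 - 12 = -14)
26852 + g(z(f, -3)) = 26852 - 3 = 26849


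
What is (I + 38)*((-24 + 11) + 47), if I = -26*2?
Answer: -476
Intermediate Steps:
I = -52
(I + 38)*((-24 + 11) + 47) = (-52 + 38)*((-24 + 11) + 47) = -14*(-13 + 47) = -14*34 = -476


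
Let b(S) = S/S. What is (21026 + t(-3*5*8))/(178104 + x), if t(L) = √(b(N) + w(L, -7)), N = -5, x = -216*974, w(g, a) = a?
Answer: -10513/16140 - I*√6/32280 ≈ -0.65136 - 7.5883e-5*I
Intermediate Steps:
x = -210384
b(S) = 1
t(L) = I*√6 (t(L) = √(1 - 7) = √(-6) = I*√6)
(21026 + t(-3*5*8))/(178104 + x) = (21026 + I*√6)/(178104 - 210384) = (21026 + I*√6)/(-32280) = (21026 + I*√6)*(-1/32280) = -10513/16140 - I*√6/32280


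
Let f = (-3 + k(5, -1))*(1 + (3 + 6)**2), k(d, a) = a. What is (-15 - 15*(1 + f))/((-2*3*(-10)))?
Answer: 163/2 ≈ 81.500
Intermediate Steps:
f = -328 (f = (-3 - 1)*(1 + (3 + 6)**2) = -4*(1 + 9**2) = -4*(1 + 81) = -4*82 = -328)
(-15 - 15*(1 + f))/((-2*3*(-10))) = (-15 - 15*(1 - 328))/((-2*3*(-10))) = (-15 - 15*(-327))/((-6*(-10))) = (-15 + 4905)/60 = 4890*(1/60) = 163/2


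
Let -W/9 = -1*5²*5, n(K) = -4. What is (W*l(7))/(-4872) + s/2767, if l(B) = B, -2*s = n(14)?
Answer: -1037161/641944 ≈ -1.6157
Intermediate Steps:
s = 2 (s = -½*(-4) = 2)
W = 1125 (W = -9*(-1*5²)*5 = -9*(-1*25)*5 = -(-225)*5 = -9*(-125) = 1125)
(W*l(7))/(-4872) + s/2767 = (1125*7)/(-4872) + 2/2767 = 7875*(-1/4872) + 2*(1/2767) = -375/232 + 2/2767 = -1037161/641944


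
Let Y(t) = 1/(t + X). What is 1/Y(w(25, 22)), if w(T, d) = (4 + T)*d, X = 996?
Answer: 1634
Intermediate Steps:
w(T, d) = d*(4 + T)
Y(t) = 1/(996 + t) (Y(t) = 1/(t + 996) = 1/(996 + t))
1/Y(w(25, 22)) = 1/(1/(996 + 22*(4 + 25))) = 1/(1/(996 + 22*29)) = 1/(1/(996 + 638)) = 1/(1/1634) = 1634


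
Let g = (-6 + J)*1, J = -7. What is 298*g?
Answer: -3874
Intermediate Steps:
g = -13 (g = (-6 - 7)*1 = -13*1 = -13)
298*g = 298*(-13) = -3874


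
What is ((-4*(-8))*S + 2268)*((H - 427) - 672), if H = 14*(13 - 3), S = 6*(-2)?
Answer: -1806756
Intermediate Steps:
S = -12
H = 140 (H = 14*10 = 140)
((-4*(-8))*S + 2268)*((H - 427) - 672) = (-4*(-8)*(-12) + 2268)*((140 - 427) - 672) = (32*(-12) + 2268)*(-287 - 672) = (-384 + 2268)*(-959) = 1884*(-959) = -1806756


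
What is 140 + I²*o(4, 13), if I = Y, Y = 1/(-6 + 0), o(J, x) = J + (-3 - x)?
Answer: 419/3 ≈ 139.67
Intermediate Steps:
o(J, x) = -3 + J - x
Y = -⅙ (Y = 1/(-6) = -⅙ ≈ -0.16667)
I = -⅙ ≈ -0.16667
140 + I²*o(4, 13) = 140 + (-⅙)²*(-3 + 4 - 1*13) = 140 + (-3 + 4 - 13)/36 = 140 + (1/36)*(-12) = 140 - ⅓ = 419/3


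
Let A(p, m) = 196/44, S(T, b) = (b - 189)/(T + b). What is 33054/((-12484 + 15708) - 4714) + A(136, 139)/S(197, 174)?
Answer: -3254062/24585 ≈ -132.36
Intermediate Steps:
S(T, b) = (-189 + b)/(T + b)
A(p, m) = 49/11 (A(p, m) = 196*(1/44) = 49/11)
33054/((-12484 + 15708) - 4714) + A(136, 139)/S(197, 174) = 33054/((-12484 + 15708) - 4714) + 49/(11*(((-189 + 174)/(197 + 174)))) = 33054/(3224 - 4714) + 49/(11*((-15/371))) = 33054/(-1490) + 49/(11*(((1/371)*(-15)))) = 33054*(-1/1490) + 49/(11*(-15/371)) = -16527/745 + (49/11)*(-371/15) = -16527/745 - 18179/165 = -3254062/24585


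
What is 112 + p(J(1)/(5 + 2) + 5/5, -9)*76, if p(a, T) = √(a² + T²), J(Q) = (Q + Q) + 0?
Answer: 112 + 3420*√2/7 ≈ 802.94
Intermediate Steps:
J(Q) = 2*Q (J(Q) = 2*Q + 0 = 2*Q)
p(a, T) = √(T² + a²)
112 + p(J(1)/(5 + 2) + 5/5, -9)*76 = 112 + √((-9)² + ((2*1)/(5 + 2) + 5/5)²)*76 = 112 + √(81 + (2/7 + 5*(⅕))²)*76 = 112 + √(81 + (2*(⅐) + 1)²)*76 = 112 + √(81 + (2/7 + 1)²)*76 = 112 + √(81 + (9/7)²)*76 = 112 + √(81 + 81/49)*76 = 112 + √(4050/49)*76 = 112 + (45*√2/7)*76 = 112 + 3420*√2/7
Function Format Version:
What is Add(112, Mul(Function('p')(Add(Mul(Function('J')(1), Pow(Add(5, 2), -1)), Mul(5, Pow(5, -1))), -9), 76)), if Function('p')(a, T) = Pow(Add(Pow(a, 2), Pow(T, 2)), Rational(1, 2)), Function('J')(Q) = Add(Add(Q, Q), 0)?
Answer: Add(112, Mul(Rational(3420, 7), Pow(2, Rational(1, 2)))) ≈ 802.94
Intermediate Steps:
Function('J')(Q) = Mul(2, Q) (Function('J')(Q) = Add(Mul(2, Q), 0) = Mul(2, Q))
Function('p')(a, T) = Pow(Add(Pow(T, 2), Pow(a, 2)), Rational(1, 2))
Add(112, Mul(Function('p')(Add(Mul(Function('J')(1), Pow(Add(5, 2), -1)), Mul(5, Pow(5, -1))), -9), 76)) = Add(112, Mul(Pow(Add(Pow(-9, 2), Pow(Add(Mul(Mul(2, 1), Pow(Add(5, 2), -1)), Mul(5, Pow(5, -1))), 2)), Rational(1, 2)), 76)) = Add(112, Mul(Pow(Add(81, Pow(Add(Mul(2, Pow(7, -1)), Mul(5, Rational(1, 5))), 2)), Rational(1, 2)), 76)) = Add(112, Mul(Pow(Add(81, Pow(Add(Mul(2, Rational(1, 7)), 1), 2)), Rational(1, 2)), 76)) = Add(112, Mul(Pow(Add(81, Pow(Add(Rational(2, 7), 1), 2)), Rational(1, 2)), 76)) = Add(112, Mul(Pow(Add(81, Pow(Rational(9, 7), 2)), Rational(1, 2)), 76)) = Add(112, Mul(Pow(Add(81, Rational(81, 49)), Rational(1, 2)), 76)) = Add(112, Mul(Pow(Rational(4050, 49), Rational(1, 2)), 76)) = Add(112, Mul(Mul(Rational(45, 7), Pow(2, Rational(1, 2))), 76)) = Add(112, Mul(Rational(3420, 7), Pow(2, Rational(1, 2))))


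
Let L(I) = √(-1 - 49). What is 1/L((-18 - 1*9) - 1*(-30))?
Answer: -I*√2/10 ≈ -0.14142*I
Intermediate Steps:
L(I) = 5*I*√2 (L(I) = √(-50) = 5*I*√2)
1/L((-18 - 1*9) - 1*(-30)) = 1/(5*I*√2) = -I*√2/10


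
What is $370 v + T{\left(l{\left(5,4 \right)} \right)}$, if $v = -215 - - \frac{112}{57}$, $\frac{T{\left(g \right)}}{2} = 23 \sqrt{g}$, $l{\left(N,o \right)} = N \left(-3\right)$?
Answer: $- \frac{4492910}{57} + 46 i \sqrt{15} \approx -78823.0 + 178.16 i$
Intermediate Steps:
$l{\left(N,o \right)} = - 3 N$
$T{\left(g \right)} = 46 \sqrt{g}$ ($T{\left(g \right)} = 2 \cdot 23 \sqrt{g} = 46 \sqrt{g}$)
$v = - \frac{12143}{57}$ ($v = -215 - \left(-112\right) \frac{1}{57} = -215 - - \frac{112}{57} = -215 + \frac{112}{57} = - \frac{12143}{57} \approx -213.04$)
$370 v + T{\left(l{\left(5,4 \right)} \right)} = 370 \left(- \frac{12143}{57}\right) + 46 \sqrt{\left(-3\right) 5} = - \frac{4492910}{57} + 46 \sqrt{-15} = - \frac{4492910}{57} + 46 i \sqrt{15}$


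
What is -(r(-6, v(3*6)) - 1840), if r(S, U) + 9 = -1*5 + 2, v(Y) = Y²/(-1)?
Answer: 1852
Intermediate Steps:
v(Y) = -Y²
r(S, U) = -12 (r(S, U) = -9 + (-1*5 + 2) = -9 + (-5 + 2) = -9 - 3 = -12)
-(r(-6, v(3*6)) - 1840) = -(-12 - 1840) = -1*(-1852) = 1852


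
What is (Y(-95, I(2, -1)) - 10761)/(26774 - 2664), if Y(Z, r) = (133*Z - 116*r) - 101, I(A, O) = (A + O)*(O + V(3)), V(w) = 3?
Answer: -23729/24110 ≈ -0.98420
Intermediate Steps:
I(A, O) = (3 + O)*(A + O) (I(A, O) = (A + O)*(O + 3) = (A + O)*(3 + O) = (3 + O)*(A + O))
Y(Z, r) = -101 - 116*r + 133*Z (Y(Z, r) = (-116*r + 133*Z) - 101 = -101 - 116*r + 133*Z)
(Y(-95, I(2, -1)) - 10761)/(26774 - 2664) = ((-101 - 116*((-1)**2 + 3*2 + 3*(-1) + 2*(-1)) + 133*(-95)) - 10761)/(26774 - 2664) = ((-101 - 116*(1 + 6 - 3 - 2) - 12635) - 10761)/24110 = ((-101 - 116*2 - 12635) - 10761)*(1/24110) = ((-101 - 232 - 12635) - 10761)*(1/24110) = (-12968 - 10761)*(1/24110) = -23729*1/24110 = -23729/24110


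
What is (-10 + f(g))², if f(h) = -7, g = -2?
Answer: 289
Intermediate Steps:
(-10 + f(g))² = (-10 - 7)² = (-17)² = 289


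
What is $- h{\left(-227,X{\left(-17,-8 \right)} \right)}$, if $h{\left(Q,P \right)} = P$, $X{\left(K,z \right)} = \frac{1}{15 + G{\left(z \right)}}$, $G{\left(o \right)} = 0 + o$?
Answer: $- \frac{1}{7} \approx -0.14286$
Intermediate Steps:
$G{\left(o \right)} = o$
$X{\left(K,z \right)} = \frac{1}{15 + z}$
$- h{\left(-227,X{\left(-17,-8 \right)} \right)} = - \frac{1}{15 - 8} = - \frac{1}{7}$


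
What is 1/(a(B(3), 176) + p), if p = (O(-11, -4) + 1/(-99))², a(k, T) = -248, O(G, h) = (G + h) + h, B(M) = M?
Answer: 9801/1111276 ≈ 0.0088196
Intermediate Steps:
O(G, h) = G + 2*h
p = 3541924/9801 (p = ((-11 + 2*(-4)) + 1/(-99))² = ((-11 - 8) - 1/99)² = (-19 - 1/99)² = (-1882/99)² = 3541924/9801 ≈ 361.38)
1/(a(B(3), 176) + p) = 1/(-248 + 3541924/9801) = 1/(1111276/9801) = 9801/1111276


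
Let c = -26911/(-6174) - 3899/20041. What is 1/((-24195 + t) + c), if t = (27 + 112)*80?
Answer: -2525166/33006030125 ≈ -7.6506e-5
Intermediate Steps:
c = 10515325/2525166 (c = -26911*(-1/6174) - 3899*1/20041 = 26911/6174 - 557/2863 = 10515325/2525166 ≈ 4.1642)
t = 11120 (t = 139*80 = 11120)
1/((-24195 + t) + c) = 1/((-24195 + 11120) + 10515325/2525166) = 1/(-13075 + 10515325/2525166) = 1/(-33006030125/2525166) = -2525166/33006030125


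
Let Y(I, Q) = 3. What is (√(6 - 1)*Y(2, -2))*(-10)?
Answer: -30*√5 ≈ -67.082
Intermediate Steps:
(√(6 - 1)*Y(2, -2))*(-10) = (√(6 - 1)*3)*(-10) = (√5*3)*(-10) = (3*√5)*(-10) = -30*√5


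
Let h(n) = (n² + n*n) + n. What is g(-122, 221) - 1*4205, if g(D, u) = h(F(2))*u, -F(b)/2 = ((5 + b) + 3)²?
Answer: 17631595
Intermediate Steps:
F(b) = -2*(8 + b)² (F(b) = -2*((5 + b) + 3)² = -2*(8 + b)²)
h(n) = n + 2*n² (h(n) = (n² + n²) + n = 2*n² + n = n + 2*n²)
g(D, u) = 79800*u (g(D, u) = ((-2*(8 + 2)²)*(1 + 2*(-2*(8 + 2)²)))*u = ((-2*10²)*(1 + 2*(-2*10²)))*u = ((-2*100)*(1 + 2*(-2*100)))*u = (-200*(1 + 2*(-200)))*u = (-200*(1 - 400))*u = (-200*(-399))*u = 79800*u)
g(-122, 221) - 1*4205 = 79800*221 - 1*4205 = 17635800 - 4205 = 17631595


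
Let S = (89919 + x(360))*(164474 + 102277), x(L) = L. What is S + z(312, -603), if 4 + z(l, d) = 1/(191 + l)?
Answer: 12113252803076/503 ≈ 2.4082e+10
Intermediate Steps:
S = 24082013529 (S = (89919 + 360)*(164474 + 102277) = 90279*266751 = 24082013529)
z(l, d) = -4 + 1/(191 + l)
S + z(312, -603) = 24082013529 + (-763 - 4*312)/(191 + 312) = 24082013529 + (-763 - 1248)/503 = 24082013529 + (1/503)*(-2011) = 24082013529 - 2011/503 = 12113252803076/503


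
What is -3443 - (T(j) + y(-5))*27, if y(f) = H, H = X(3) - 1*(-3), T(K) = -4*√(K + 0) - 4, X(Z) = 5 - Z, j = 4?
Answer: -3254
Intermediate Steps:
T(K) = -4 - 4*√K (T(K) = -4*√K - 4 = -4 - 4*√K)
H = 5 (H = (5 - 1*3) - 1*(-3) = (5 - 3) + 3 = 2 + 3 = 5)
y(f) = 5
-3443 - (T(j) + y(-5))*27 = -3443 - ((-4 - 4*√4) + 5)*27 = -3443 - ((-4 - 4*2) + 5)*27 = -3443 - ((-4 - 8) + 5)*27 = -3443 - (-12 + 5)*27 = -3443 - (-7)*27 = -3443 - 1*(-189) = -3443 + 189 = -3254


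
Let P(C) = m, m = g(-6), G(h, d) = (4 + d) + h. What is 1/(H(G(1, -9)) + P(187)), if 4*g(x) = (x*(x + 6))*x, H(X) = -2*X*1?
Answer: 1/8 ≈ 0.12500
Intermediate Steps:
G(h, d) = 4 + d + h
H(X) = -2*X
g(x) = x**2*(6 + x)/4 (g(x) = ((x*(x + 6))*x)/4 = ((x*(6 + x))*x)/4 = (x**2*(6 + x))/4 = x**2*(6 + x)/4)
m = 0 (m = (1/4)*(-6)**2*(6 - 6) = (1/4)*36*0 = 0)
P(C) = 0
1/(H(G(1, -9)) + P(187)) = 1/(-2*(4 - 9 + 1) + 0) = 1/(-2*(-4) + 0) = 1/(8 + 0) = 1/8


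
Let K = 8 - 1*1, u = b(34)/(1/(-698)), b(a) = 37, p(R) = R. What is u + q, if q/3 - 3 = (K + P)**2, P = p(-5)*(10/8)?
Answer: -413045/16 ≈ -25815.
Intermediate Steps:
P = -25/4 (P = -50/8 = -5*5/4 = -25/4 ≈ -6.2500)
u = -25826 (u = 37/(1/(-698)) = 37/(-1/698) = 37*(-698) = -25826)
K = 7 (K = 8 - 1 = 7)
q = 171/16 (q = 9 + 3*(7 - 25/4)**2 = 9 + 3*(3/4)**2 = 9 + 3*(9/16) = 9 + 27/16 = 171/16 ≈ 10.688)
u + q = -25826 + 171/16 = -413045/16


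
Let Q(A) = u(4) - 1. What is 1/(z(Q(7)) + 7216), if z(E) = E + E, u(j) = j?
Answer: 1/7222 ≈ 0.00013847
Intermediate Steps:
Q(A) = 3 (Q(A) = 4 - 1 = 3)
z(E) = 2*E
1/(z(Q(7)) + 7216) = 1/(2*3 + 7216) = 1/(6 + 7216) = 1/7222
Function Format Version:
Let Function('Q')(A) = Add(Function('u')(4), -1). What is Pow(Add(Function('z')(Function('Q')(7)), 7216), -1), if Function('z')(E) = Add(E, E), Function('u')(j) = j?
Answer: Rational(1, 7222) ≈ 0.00013847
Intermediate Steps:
Function('Q')(A) = 3 (Function('Q')(A) = Add(4, -1) = 3)
Function('z')(E) = Mul(2, E)
Pow(Add(Function('z')(Function('Q')(7)), 7216), -1) = Pow(Add(Mul(2, 3), 7216), -1) = Pow(Add(6, 7216), -1) = Pow(7222, -1) = Rational(1, 7222)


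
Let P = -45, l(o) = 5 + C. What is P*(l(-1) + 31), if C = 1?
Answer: -1665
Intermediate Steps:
l(o) = 6 (l(o) = 5 + 1 = 6)
P*(l(-1) + 31) = -45*(6 + 31) = -45*37 = -1665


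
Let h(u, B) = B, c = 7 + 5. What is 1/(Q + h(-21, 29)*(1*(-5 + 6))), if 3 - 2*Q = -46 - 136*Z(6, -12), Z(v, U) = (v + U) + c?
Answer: 2/923 ≈ 0.0021668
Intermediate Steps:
c = 12
Z(v, U) = 12 + U + v (Z(v, U) = (v + U) + 12 = (U + v) + 12 = 12 + U + v)
Q = 865/2 (Q = 3/2 - (-46 - 136*(12 - 12 + 6))/2 = 3/2 - (-46 - 136*6)/2 = 3/2 - (-46 - 816)/2 = 3/2 - ½*(-862) = 3/2 + 431 = 865/2 ≈ 432.50)
1/(Q + h(-21, 29)*(1*(-5 + 6))) = 1/(865/2 + 29*(1*(-5 + 6))) = 1/(865/2 + 29*(1*1)) = 1/(865/2 + 29*1) = 1/(865/2 + 29) = 1/(923/2) = 2/923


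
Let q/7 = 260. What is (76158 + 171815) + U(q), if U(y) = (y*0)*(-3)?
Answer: 247973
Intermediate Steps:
q = 1820 (q = 7*260 = 1820)
U(y) = 0 (U(y) = 0*(-3) = 0)
(76158 + 171815) + U(q) = (76158 + 171815) + 0 = 247973 + 0 = 247973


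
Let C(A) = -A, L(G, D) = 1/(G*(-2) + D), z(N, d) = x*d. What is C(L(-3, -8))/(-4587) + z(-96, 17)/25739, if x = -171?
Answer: -26694557/236129586 ≈ -0.11305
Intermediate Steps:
z(N, d) = -171*d
L(G, D) = 1/(D - 2*G) (L(G, D) = 1/(-2*G + D) = 1/(D - 2*G))
C(L(-3, -8))/(-4587) + z(-96, 17)/25739 = -1/(-8 - 2*(-3))/(-4587) - 171*17/25739 = -1/(-8 + 6)*(-1/4587) - 2907*1/25739 = -1/(-2)*(-1/4587) - 2907/25739 = -1*(-½)*(-1/4587) - 2907/25739 = (½)*(-1/4587) - 2907/25739 = -1/9174 - 2907/25739 = -26694557/236129586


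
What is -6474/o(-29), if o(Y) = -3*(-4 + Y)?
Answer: -2158/33 ≈ -65.394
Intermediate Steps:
o(Y) = 12 - 3*Y
-6474/o(-29) = -6474/(12 - 3*(-29)) = -6474/(12 + 87) = -6474/99 = -6474*1/99 = -2158/33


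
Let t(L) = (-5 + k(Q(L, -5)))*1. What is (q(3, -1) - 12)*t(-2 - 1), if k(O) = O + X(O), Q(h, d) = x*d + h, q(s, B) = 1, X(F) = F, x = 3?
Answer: 451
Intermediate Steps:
Q(h, d) = h + 3*d (Q(h, d) = 3*d + h = h + 3*d)
k(O) = 2*O (k(O) = O + O = 2*O)
t(L) = -35 + 2*L (t(L) = (-5 + 2*(L + 3*(-5)))*1 = (-5 + 2*(L - 15))*1 = (-5 + 2*(-15 + L))*1 = (-5 + (-30 + 2*L))*1 = (-35 + 2*L)*1 = -35 + 2*L)
(q(3, -1) - 12)*t(-2 - 1) = (1 - 12)*(-35 + 2*(-2 - 1)) = -11*(-35 + 2*(-3)) = -11*(-35 - 6) = -11*(-41) = 451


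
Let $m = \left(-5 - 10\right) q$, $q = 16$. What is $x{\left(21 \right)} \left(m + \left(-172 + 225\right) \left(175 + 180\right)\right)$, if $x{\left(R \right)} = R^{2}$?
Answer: $8191575$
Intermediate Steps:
$m = -240$ ($m = \left(-5 - 10\right) 16 = \left(-15\right) 16 = -240$)
$x{\left(21 \right)} \left(m + \left(-172 + 225\right) \left(175 + 180\right)\right) = 21^{2} \left(-240 + \left(-172 + 225\right) \left(175 + 180\right)\right) = 441 \left(-240 + 53 \cdot 355\right) = 441 \left(-240 + 18815\right) = 441 \cdot 18575 = 8191575$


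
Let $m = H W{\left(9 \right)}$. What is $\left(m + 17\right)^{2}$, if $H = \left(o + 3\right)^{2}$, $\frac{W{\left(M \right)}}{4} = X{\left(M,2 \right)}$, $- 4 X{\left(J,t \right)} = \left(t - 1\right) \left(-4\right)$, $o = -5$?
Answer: $1089$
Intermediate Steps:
$X{\left(J,t \right)} = -1 + t$ ($X{\left(J,t \right)} = - \frac{\left(t - 1\right) \left(-4\right)}{4} = - \frac{\left(-1 + t\right) \left(-4\right)}{4} = - \frac{4 - 4 t}{4} = -1 + t$)
$W{\left(M \right)} = 4$ ($W{\left(M \right)} = 4 \left(-1 + 2\right) = 4 \cdot 1 = 4$)
$H = 4$ ($H = \left(-5 + 3\right)^{2} = \left(-2\right)^{2} = 4$)
$m = 16$ ($m = 4 \cdot 4 = 16$)
$\left(m + 17\right)^{2} = \left(16 + 17\right)^{2} = 33^{2} = 1089$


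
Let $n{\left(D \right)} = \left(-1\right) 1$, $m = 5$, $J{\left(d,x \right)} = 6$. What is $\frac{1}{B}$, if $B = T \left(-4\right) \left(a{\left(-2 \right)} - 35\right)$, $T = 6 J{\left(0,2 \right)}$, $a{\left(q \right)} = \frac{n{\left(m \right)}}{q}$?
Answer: $\frac{1}{4968} \approx 0.00020129$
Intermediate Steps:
$n{\left(D \right)} = -1$
$a{\left(q \right)} = - \frac{1}{q}$
$T = 36$ ($T = 6 \cdot 6 = 36$)
$B = 4968$ ($B = 36 \left(-4\right) \left(- \frac{1}{-2} - 35\right) = - 144 \left(\left(-1\right) \left(- \frac{1}{2}\right) - 35\right) = - 144 \left(\frac{1}{2} - 35\right) = \left(-144\right) \left(- \frac{69}{2}\right) = 4968$)
$\frac{1}{B} = \frac{1}{4968}$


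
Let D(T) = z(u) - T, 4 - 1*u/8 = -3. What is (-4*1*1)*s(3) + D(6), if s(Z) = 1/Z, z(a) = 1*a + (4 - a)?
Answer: -10/3 ≈ -3.3333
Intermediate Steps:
u = 56 (u = 32 - 8*(-3) = 32 + 24 = 56)
z(a) = 4 (z(a) = a + (4 - a) = 4)
D(T) = 4 - T
(-4*1*1)*s(3) + D(6) = (-4*1*1)/3 + (4 - 1*6) = -4*1*(⅓) + (4 - 6) = -4*⅓ - 2 = -4/3 - 2 = -10/3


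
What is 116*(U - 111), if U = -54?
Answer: -19140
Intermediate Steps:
116*(U - 111) = 116*(-54 - 111) = 116*(-165) = -19140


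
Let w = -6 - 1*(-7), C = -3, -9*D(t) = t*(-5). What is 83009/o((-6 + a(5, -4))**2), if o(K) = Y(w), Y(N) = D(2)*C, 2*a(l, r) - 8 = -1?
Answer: -249027/10 ≈ -24903.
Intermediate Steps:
D(t) = 5*t/9 (D(t) = -t*(-5)/9 = -(-5)*t/9 = 5*t/9)
a(l, r) = 7/2 (a(l, r) = 4 + (1/2)*(-1) = 4 - 1/2 = 7/2)
w = 1 (w = -6 + 7 = 1)
Y(N) = -10/3 (Y(N) = ((5/9)*2)*(-3) = (10/9)*(-3) = -10/3)
o(K) = -10/3
83009/o((-6 + a(5, -4))**2) = 83009/(-10/3) = 83009*(-3/10) = -249027/10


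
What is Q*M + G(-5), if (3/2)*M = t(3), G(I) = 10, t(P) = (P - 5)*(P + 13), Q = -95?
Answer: 6110/3 ≈ 2036.7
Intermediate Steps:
t(P) = (-5 + P)*(13 + P)
M = -64/3 (M = 2*(-65 + 3**2 + 8*3)/3 = 2*(-65 + 9 + 24)/3 = (2/3)*(-32) = -64/3 ≈ -21.333)
Q*M + G(-5) = -95*(-64/3) + 10 = 6080/3 + 10 = 6110/3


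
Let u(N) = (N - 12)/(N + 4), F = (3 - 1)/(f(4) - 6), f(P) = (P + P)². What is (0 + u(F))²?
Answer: 120409/13689 ≈ 8.7960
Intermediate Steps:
f(P) = 4*P² (f(P) = (2*P)² = 4*P²)
F = 1/29 (F = (3 - 1)/(4*4² - 6) = 2/(4*16 - 6) = 2/(64 - 6) = 2/58 = 2*(1/58) = 1/29 ≈ 0.034483)
u(N) = (-12 + N)/(4 + N)
(0 + u(F))² = (0 + (-12 + 1/29)/(4 + 1/29))² = (0 - 347/29/(117/29))² = (0 + (29/117)*(-347/29))² = (0 - 347/117)² = (-347/117)² = 120409/13689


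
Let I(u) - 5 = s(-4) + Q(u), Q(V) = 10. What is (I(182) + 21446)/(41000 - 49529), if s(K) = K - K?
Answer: -21461/8529 ≈ -2.5162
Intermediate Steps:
s(K) = 0
I(u) = 15 (I(u) = 5 + (0 + 10) = 5 + 10 = 15)
(I(182) + 21446)/(41000 - 49529) = (15 + 21446)/(41000 - 49529) = 21461/(-8529) = 21461*(-1/8529) = -21461/8529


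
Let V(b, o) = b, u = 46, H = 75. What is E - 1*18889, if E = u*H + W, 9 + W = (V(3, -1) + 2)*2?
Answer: -15438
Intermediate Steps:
W = 1 (W = -9 + (3 + 2)*2 = -9 + 5*2 = -9 + 10 = 1)
E = 3451 (E = 46*75 + 1 = 3450 + 1 = 3451)
E - 1*18889 = 3451 - 1*18889 = 3451 - 18889 = -15438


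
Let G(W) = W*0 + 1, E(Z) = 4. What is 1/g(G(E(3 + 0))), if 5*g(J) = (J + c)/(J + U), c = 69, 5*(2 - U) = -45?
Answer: 6/7 ≈ 0.85714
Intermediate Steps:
U = 11 (U = 2 - ⅕*(-45) = 2 + 9 = 11)
G(W) = 1 (G(W) = 0 + 1 = 1)
g(J) = (69 + J)/(5*(11 + J)) (g(J) = ((J + 69)/(J + 11))/5 = ((69 + J)/(11 + J))/5 = (69 + J)/(5*(11 + J)))
1/g(G(E(3 + 0))) = 1/((69 + 1)/(5*(11 + 1))) = 1/((⅕)*70/12) = 1/((⅕)*(1/12)*70) = 1/(7/6) = 6/7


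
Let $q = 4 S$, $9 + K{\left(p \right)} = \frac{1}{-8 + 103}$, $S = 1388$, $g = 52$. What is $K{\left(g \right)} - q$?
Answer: $- \frac{528294}{95} \approx -5561.0$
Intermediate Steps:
$K{\left(p \right)} = - \frac{854}{95}$ ($K{\left(p \right)} = -9 + \frac{1}{-8 + 103} = -9 + \frac{1}{95} = - \frac{854}{95}$)
$q = 5552$ ($q = 4 \cdot 1388 = 5552$)
$K{\left(g \right)} - q = - \frac{854}{95} - 5552 = - \frac{528294}{95}$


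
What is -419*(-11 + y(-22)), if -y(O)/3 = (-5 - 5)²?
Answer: 130309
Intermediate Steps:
y(O) = -300 (y(O) = -3*(-5 - 5)² = -3*(-10)² = -3*100 = -300)
-419*(-11 + y(-22)) = -419*(-11 - 300) = -419*(-311) = 130309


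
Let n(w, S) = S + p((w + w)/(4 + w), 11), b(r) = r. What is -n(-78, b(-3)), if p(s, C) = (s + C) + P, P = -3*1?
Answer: -263/37 ≈ -7.1081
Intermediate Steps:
P = -3
p(s, C) = -3 + C + s (p(s, C) = (s + C) - 3 = (C + s) - 3 = -3 + C + s)
n(w, S) = 8 + S + 2*w/(4 + w) (n(w, S) = S + (-3 + 11 + (w + w)/(4 + w)) = S + (-3 + 11 + (2*w)/(4 + w)) = S + (-3 + 11 + 2*w/(4 + w)) = S + (8 + 2*w/(4 + w)) = 8 + S + 2*w/(4 + w))
-n(-78, b(-3)) = -(2*(-78) + (4 - 78)*(8 - 3))/(4 - 78) = -(-156 - 74*5)/(-74) = -(-1)*(-156 - 370)/74 = -(-1)*(-526)/74 = -1*263/37 = -263/37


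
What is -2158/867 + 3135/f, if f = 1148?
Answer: 240661/995316 ≈ 0.24179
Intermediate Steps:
-2158/867 + 3135/f = -2158/867 + 3135/1148 = 240661/995316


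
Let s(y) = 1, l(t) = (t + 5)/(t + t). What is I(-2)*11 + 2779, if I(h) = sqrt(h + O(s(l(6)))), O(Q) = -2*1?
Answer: 2779 + 22*I ≈ 2779.0 + 22.0*I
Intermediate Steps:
l(t) = (5 + t)/(2*t) (l(t) = (5 + t)/((2*t)) = (5 + t)*(1/(2*t)) = (5 + t)/(2*t))
O(Q) = -2
I(h) = sqrt(-2 + h) (I(h) = sqrt(h - 2) = sqrt(-2 + h))
I(-2)*11 + 2779 = sqrt(-2 - 2)*11 + 2779 = sqrt(-4)*11 + 2779 = (2*I)*11 + 2779 = 22*I + 2779 = 2779 + 22*I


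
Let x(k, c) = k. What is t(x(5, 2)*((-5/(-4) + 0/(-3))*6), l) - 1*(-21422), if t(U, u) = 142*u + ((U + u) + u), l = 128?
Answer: 79783/2 ≈ 39892.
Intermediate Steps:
t(U, u) = U + 144*u (t(U, u) = 142*u + (U + 2*u) = U + 144*u)
t(x(5, 2)*((-5/(-4) + 0/(-3))*6), l) - 1*(-21422) = (5*((-5/(-4) + 0/(-3))*6) + 144*128) - 1*(-21422) = (5*((-5*(-¼) + 0*(-⅓))*6) + 18432) + 21422 = (5*((5/4 + 0)*6) + 18432) + 21422 = (5*((5/4)*6) + 18432) + 21422 = (5*(15/2) + 18432) + 21422 = (75/2 + 18432) + 21422 = 36939/2 + 21422 = 79783/2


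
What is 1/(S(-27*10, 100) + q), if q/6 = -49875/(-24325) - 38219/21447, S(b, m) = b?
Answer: -993711/266702062 ≈ -0.0037259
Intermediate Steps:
q = 1599908/993711 (q = 6*(-49875/(-24325) - 38219/21447) = 6*(-49875*(-1/24325) - 38219*1/21447) = 6*(285/139 - 38219/21447) = 6*(799954/2981133) = 1599908/993711 ≈ 1.6100)
1/(S(-27*10, 100) + q) = 1/(-27*10 + 1599908/993711) = 1/(-270 + 1599908/993711) = 1/(-266702062/993711) = -993711/266702062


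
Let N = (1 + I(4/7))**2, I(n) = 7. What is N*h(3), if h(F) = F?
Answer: 192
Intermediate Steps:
N = 64 (N = (1 + 7)**2 = 8**2 = 64)
N*h(3) = 64*3 = 192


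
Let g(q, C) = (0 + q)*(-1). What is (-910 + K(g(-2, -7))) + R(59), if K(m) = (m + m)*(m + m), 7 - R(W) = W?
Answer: -946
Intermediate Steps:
g(q, C) = -q (g(q, C) = q*(-1) = -q)
R(W) = 7 - W
K(m) = 4*m**2 (K(m) = (2*m)*(2*m) = 4*m**2)
(-910 + K(g(-2, -7))) + R(59) = (-910 + 4*(-1*(-2))**2) + (7 - 1*59) = (-910 + 4*2**2) + (7 - 59) = (-910 + 4*4) - 52 = (-910 + 16) - 52 = -894 - 52 = -946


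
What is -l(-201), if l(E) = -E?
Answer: -201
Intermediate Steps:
-l(-201) = -(-1)*(-201) = -1*201 = -201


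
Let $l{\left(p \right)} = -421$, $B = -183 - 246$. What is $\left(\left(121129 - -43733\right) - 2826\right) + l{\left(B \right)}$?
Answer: $161615$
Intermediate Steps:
$B = -429$
$\left(\left(121129 - -43733\right) - 2826\right) + l{\left(B \right)} = \left(\left(121129 - -43733\right) - 2826\right) - 421 = \left(\left(121129 + 43733\right) - 2826\right) - 421 = \left(164862 - 2826\right) - 421 = 162036 - 421 = 161615$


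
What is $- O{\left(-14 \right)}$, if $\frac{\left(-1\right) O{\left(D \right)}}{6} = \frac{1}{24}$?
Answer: $\frac{1}{4} \approx 0.25$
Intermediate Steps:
$O{\left(D \right)} = - \frac{1}{4}$ ($O{\left(D \right)} = - \frac{6}{24} = \left(-6\right) \frac{1}{24} = - \frac{1}{4}$)
$- O{\left(-14 \right)} = \left(-1\right) \left(- \frac{1}{4}\right) = \frac{1}{4}$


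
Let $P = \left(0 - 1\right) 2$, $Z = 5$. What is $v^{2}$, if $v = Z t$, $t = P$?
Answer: $100$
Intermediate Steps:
$P = -2$ ($P = \left(-1\right) 2 = -2$)
$t = -2$
$v = -10$ ($v = 5 \left(-2\right) = -10$)
$v^{2} = \left(-10\right)^{2} = 100$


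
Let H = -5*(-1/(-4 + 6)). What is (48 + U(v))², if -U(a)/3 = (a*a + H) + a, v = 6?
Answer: 29241/4 ≈ 7310.3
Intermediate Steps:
H = 5/2 (H = -5/(2*(-1)) = -5/(-2) = -5*(-½) = 5/2 ≈ 2.5000)
U(a) = -15/2 - 3*a - 3*a² (U(a) = -3*((a*a + 5/2) + a) = -3*((a² + 5/2) + a) = -3*((5/2 + a²) + a) = -3*(5/2 + a + a²) = -15/2 - 3*a - 3*a²)
(48 + U(v))² = (48 + (-15/2 - 3*6 - 3*6²))² = (48 + (-15/2 - 18 - 3*36))² = (48 + (-15/2 - 18 - 108))² = (48 - 267/2)² = (-171/2)² = 29241/4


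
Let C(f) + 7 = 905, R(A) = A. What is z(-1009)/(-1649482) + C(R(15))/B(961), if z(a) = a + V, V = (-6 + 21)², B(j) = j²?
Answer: 1102637650/761665633061 ≈ 0.0014477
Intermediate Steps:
V = 225 (V = 15² = 225)
z(a) = 225 + a (z(a) = a + 225 = 225 + a)
C(f) = 898 (C(f) = -7 + 905 = 898)
z(-1009)/(-1649482) + C(R(15))/B(961) = (225 - 1009)/(-1649482) + 898/(961²) = -784*(-1/1649482) + 898/923521 = 392/824741 + 898*(1/923521) = 392/824741 + 898/923521 = 1102637650/761665633061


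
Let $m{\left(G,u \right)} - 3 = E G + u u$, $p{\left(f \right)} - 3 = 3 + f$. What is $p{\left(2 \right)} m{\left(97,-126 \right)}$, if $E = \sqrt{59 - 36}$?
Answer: $127032 + 776 \sqrt{23} \approx 1.3075 \cdot 10^{5}$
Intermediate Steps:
$E = \sqrt{23} \approx 4.7958$
$p{\left(f \right)} = 6 + f$ ($p{\left(f \right)} = 3 + \left(3 + f\right) = 6 + f$)
$m{\left(G,u \right)} = 3 + u^{2} + G \sqrt{23}$ ($m{\left(G,u \right)} = 3 + \left(\sqrt{23} G + u u\right) = 3 + \left(G \sqrt{23} + u^{2}\right) = 3 + \left(u^{2} + G \sqrt{23}\right) = 3 + u^{2} + G \sqrt{23}$)
$p{\left(2 \right)} m{\left(97,-126 \right)} = \left(6 + 2\right) \left(3 + \left(-126\right)^{2} + 97 \sqrt{23}\right) = 8 \left(3 + 15876 + 97 \sqrt{23}\right) = 8 \left(15879 + 97 \sqrt{23}\right) = 127032 + 776 \sqrt{23}$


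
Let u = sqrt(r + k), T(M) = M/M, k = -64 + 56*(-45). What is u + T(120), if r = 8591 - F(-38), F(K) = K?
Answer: 1 + sqrt(6045) ≈ 78.750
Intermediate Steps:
k = -2584 (k = -64 - 2520 = -2584)
r = 8629 (r = 8591 - 1*(-38) = 8591 + 38 = 8629)
T(M) = 1
u = sqrt(6045) (u = sqrt(8629 - 2584) = sqrt(6045) ≈ 77.750)
u + T(120) = sqrt(6045) + 1 = 1 + sqrt(6045)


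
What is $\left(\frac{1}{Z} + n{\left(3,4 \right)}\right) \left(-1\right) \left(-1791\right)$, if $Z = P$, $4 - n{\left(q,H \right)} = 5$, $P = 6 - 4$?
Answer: $- \frac{1791}{2} \approx -895.5$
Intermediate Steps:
$P = 2$ ($P = 6 - 4 = 2$)
$n{\left(q,H \right)} = -1$ ($n{\left(q,H \right)} = 4 - 5 = -1$)
$Z = 2$
$\left(\frac{1}{Z} + n{\left(3,4 \right)}\right) \left(-1\right) \left(-1791\right) = \left(\frac{1}{2} - 1\right) \left(-1\right) \left(-1791\right) = \left(- \frac{1}{2}\right) \left(-1\right) \left(-1791\right) = \frac{1}{2} \left(-1791\right) = - \frac{1791}{2}$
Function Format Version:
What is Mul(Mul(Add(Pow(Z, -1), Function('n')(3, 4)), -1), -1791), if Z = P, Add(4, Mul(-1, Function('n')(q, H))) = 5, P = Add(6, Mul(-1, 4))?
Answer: Rational(-1791, 2) ≈ -895.50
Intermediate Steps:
P = 2 (P = Add(6, -4) = 2)
Function('n')(q, H) = -1 (Function('n')(q, H) = Add(4, Mul(-1, 5)) = Add(4, -5) = -1)
Z = 2
Mul(Mul(Add(Pow(Z, -1), Function('n')(3, 4)), -1), -1791) = Mul(Mul(Add(Pow(2, -1), -1), -1), -1791) = Mul(Mul(Add(Rational(1, 2), -1), -1), -1791) = Mul(Mul(Rational(-1, 2), -1), -1791) = Mul(Rational(1, 2), -1791) = Rational(-1791, 2)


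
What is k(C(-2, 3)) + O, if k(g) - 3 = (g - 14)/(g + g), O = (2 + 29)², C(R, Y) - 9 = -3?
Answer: 2890/3 ≈ 963.33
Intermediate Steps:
C(R, Y) = 6 (C(R, Y) = 9 - 3 = 6)
O = 961 (O = 31² = 961)
k(g) = 3 + (-14 + g)/(2*g) (k(g) = 3 + (g - 14)/(g + g) = 3 + (-14 + g)/((2*g)) = 3 + (-14 + g)*(1/(2*g)) = 3 + (-14 + g)/(2*g))
k(C(-2, 3)) + O = (7/2 - 7/6) + 961 = 7/3 + 961 = 2890/3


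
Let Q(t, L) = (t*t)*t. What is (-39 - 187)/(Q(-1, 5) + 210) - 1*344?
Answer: -72122/209 ≈ -345.08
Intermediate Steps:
Q(t, L) = t³ (Q(t, L) = t²*t = t³)
(-39 - 187)/(Q(-1, 5) + 210) - 1*344 = (-39 - 187)/((-1)³ + 210) - 1*344 = -226/(-1 + 210) - 344 = -226/209 - 344 = -72122/209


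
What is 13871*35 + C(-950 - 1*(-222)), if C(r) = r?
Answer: 484757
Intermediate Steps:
13871*35 + C(-950 - 1*(-222)) = 13871*35 + (-950 - 1*(-222)) = 485485 + (-950 + 222) = 485485 - 728 = 484757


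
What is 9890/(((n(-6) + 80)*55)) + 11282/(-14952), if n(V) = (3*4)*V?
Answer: 893195/41118 ≈ 21.723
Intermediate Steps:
n(V) = 12*V
9890/(((n(-6) + 80)*55)) + 11282/(-14952) = 9890/(((12*(-6) + 80)*55)) + 11282/(-14952) = 9890/(((-72 + 80)*55)) + 11282*(-1/14952) = 9890/((8*55)) - 5641/7476 = 9890/440 - 5641/7476 = 9890*(1/440) - 5641/7476 = 989/44 - 5641/7476 = 893195/41118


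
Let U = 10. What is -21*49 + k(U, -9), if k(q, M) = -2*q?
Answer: -1049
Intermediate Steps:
-21*49 + k(U, -9) = -21*49 - 2*10 = -1029 - 20 = -1049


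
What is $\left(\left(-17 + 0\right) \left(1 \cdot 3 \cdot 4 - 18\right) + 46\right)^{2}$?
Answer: $21904$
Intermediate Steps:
$\left(\left(-17 + 0\right) \left(1 \cdot 3 \cdot 4 - 18\right) + 46\right)^{2} = \left(- 17 \left(1 \cdot 12 - 18\right) + 46\right)^{2} = \left(- 17 \left(12 - 18\right) + 46\right)^{2} = \left(\left(-17\right) \left(-6\right) + 46\right)^{2} = \left(102 + 46\right)^{2} = 148^{2} = 21904$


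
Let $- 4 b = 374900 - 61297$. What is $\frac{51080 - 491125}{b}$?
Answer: $\frac{1760180}{313603} \approx 5.6128$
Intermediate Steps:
$b = - \frac{313603}{4}$ ($b = - \frac{374900 - 61297}{4} = \left(- \frac{1}{4}\right) 313603 = - \frac{313603}{4} \approx -78401.0$)
$\frac{51080 - 491125}{b} = \frac{51080 - 491125}{- \frac{313603}{4}} = \left(-440045\right) \left(- \frac{4}{313603}\right) = \frac{1760180}{313603}$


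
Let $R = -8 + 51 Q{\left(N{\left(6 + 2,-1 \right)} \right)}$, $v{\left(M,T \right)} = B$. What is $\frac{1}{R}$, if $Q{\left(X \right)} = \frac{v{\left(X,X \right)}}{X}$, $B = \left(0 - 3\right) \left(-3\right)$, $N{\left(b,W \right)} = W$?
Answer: $- \frac{1}{467} \approx -0.0021413$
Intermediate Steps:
$B = 9$ ($B = \left(-3\right) \left(-3\right) = 9$)
$v{\left(M,T \right)} = 9$
$Q{\left(X \right)} = \frac{9}{X}$
$R = -467$ ($R = -8 + 51 \frac{9}{-1} = -8 + 51 \cdot 9 \left(-1\right) = -8 + 51 \left(-9\right) = -8 - 459 = -467$)
$\frac{1}{R} = \frac{1}{-467} = - \frac{1}{467}$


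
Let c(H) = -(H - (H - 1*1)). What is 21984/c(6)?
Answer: -21984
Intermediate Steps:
c(H) = -1 (c(H) = -(H - (H - 1)) = -(H - (-1 + H)) = -(H + (1 - H)) = -1*1 = -1)
21984/c(6) = 21984/(-1) = 21984*(-1) = -21984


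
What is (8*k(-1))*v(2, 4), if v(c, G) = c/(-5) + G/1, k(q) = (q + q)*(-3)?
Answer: 864/5 ≈ 172.80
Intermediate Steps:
k(q) = -6*q (k(q) = (2*q)*(-3) = -6*q)
v(c, G) = G - c/5 (v(c, G) = c*(-⅕) + G*1 = -c/5 + G = G - c/5)
(8*k(-1))*v(2, 4) = (8*(-6*(-1)))*(4 - ⅕*2) = (8*6)*(4 - ⅖) = 48*(18/5) = 864/5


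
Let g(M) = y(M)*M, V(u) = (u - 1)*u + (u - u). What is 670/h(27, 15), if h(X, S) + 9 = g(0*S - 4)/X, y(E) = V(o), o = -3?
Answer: -6030/97 ≈ -62.165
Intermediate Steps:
V(u) = u*(-1 + u) (V(u) = (-1 + u)*u + 0 = u*(-1 + u) + 0 = u*(-1 + u))
y(E) = 12 (y(E) = -3*(-1 - 3) = -3*(-4) = 12)
g(M) = 12*M
h(X, S) = -9 - 48/X (h(X, S) = -9 + (12*(0*S - 4))/X = -9 + (12*(0 - 4))/X = -9 + (12*(-4))/X = -9 - 48/X)
670/h(27, 15) = 670/(-9 - 48/27) = 670/(-9 - 48*1/27) = 670/(-9 - 16/9) = 670/(-97/9) = 670*(-9/97) = -6030/97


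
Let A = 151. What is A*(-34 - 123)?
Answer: -23707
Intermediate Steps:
A*(-34 - 123) = 151*(-34 - 123) = 151*(-157) = -23707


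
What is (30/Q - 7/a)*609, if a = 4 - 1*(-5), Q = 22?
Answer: 11774/33 ≈ 356.79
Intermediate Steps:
a = 9 (a = 4 + 5 = 9)
(30/Q - 7/a)*609 = (30/22 - 7/9)*609 = (30*(1/22) - 7*⅑)*609 = (15/11 - 7/9)*609 = (58/99)*609 = 11774/33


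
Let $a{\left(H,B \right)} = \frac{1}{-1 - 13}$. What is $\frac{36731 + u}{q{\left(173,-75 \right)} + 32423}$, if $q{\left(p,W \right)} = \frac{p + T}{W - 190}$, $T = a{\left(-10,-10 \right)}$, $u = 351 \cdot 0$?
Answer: $\frac{136272010}{120286909} \approx 1.1329$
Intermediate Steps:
$u = 0$
$a{\left(H,B \right)} = - \frac{1}{14}$ ($a{\left(H,B \right)} = \frac{1}{-14} = - \frac{1}{14}$)
$T = - \frac{1}{14} \approx -0.071429$
$q{\left(p,W \right)} = \frac{- \frac{1}{14} + p}{-190 + W}$ ($q{\left(p,W \right)} = \frac{p - \frac{1}{14}}{W - 190} = \frac{- \frac{1}{14} + p}{-190 + W}$)
$\frac{36731 + u}{q{\left(173,-75 \right)} + 32423} = \frac{36731 + 0}{\frac{- \frac{1}{14} + 173}{-190 - 75} + 32423} = \frac{36731}{\frac{1}{-265} \cdot \frac{2421}{14} + 32423} = \frac{36731}{\left(- \frac{1}{265}\right) \frac{2421}{14} + 32423} = \frac{36731}{- \frac{2421}{3710} + 32423} = \frac{36731}{\frac{120286909}{3710}} = 36731 \cdot \frac{3710}{120286909} = \frac{136272010}{120286909}$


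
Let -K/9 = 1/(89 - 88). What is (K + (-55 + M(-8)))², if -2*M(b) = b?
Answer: 3600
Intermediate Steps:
K = -9 (K = -9/(89 - 88) = -9/1 = -9*1 = -9)
M(b) = -b/2
(K + (-55 + M(-8)))² = (-9 + (-55 - ½*(-8)))² = (-9 + (-55 + 4))² = (-9 - 51)² = (-60)² = 3600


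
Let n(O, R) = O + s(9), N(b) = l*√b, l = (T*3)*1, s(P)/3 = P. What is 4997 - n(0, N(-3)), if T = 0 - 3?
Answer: 4970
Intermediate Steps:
s(P) = 3*P
T = -3
l = -9 (l = -3*3*1 = -9*1 = -9)
N(b) = -9*√b
n(O, R) = 27 + O (n(O, R) = O + 3*9 = O + 27 = 27 + O)
4997 - n(0, N(-3)) = 4997 - (27 + 0) = 4997 - 1*27 = 4997 - 27 = 4970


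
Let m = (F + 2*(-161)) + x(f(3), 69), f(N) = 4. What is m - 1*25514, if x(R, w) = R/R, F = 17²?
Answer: -25546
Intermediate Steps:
F = 289
x(R, w) = 1
m = -32 (m = (289 + 2*(-161)) + 1 = (289 - 322) + 1 = -33 + 1 = -32)
m - 1*25514 = -32 - 1*25514 = -32 - 25514 = -25546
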